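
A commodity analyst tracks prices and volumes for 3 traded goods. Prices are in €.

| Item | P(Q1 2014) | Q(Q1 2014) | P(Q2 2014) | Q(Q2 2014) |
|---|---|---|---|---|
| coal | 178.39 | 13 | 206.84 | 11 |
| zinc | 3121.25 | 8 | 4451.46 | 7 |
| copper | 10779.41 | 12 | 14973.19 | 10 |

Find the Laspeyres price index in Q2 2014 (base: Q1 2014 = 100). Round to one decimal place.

Laspeyres price index uses base-period quantities as weights.
ΣP(Q2 2014)·Q(Q1 2014) = 206.84×13 + 4451.46×8 + 14973.19×12 = 2688.92 + 35611.68 + 179678.28 = 217978.88
ΣP(Q1 2014)·Q(Q1 2014) = 178.39×13 + 3121.25×8 + 10779.41×12 = 2319.07 + 24970 + 129352.92 = 156641.99
Index = 217978.88 / 156641.99 × 100 = 139.1574

139.2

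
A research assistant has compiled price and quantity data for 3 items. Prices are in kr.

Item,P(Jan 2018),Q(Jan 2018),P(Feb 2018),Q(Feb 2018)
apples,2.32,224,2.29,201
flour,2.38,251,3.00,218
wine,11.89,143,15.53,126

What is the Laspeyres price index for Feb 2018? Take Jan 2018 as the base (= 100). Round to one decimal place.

123.8

Laspeyres price index uses base-period quantities as weights.
ΣP(Feb 2018)·Q(Jan 2018) = 2.29×224 + 3.00×251 + 15.53×143 = 512.96 + 753 + 2220.79 = 3486.75
ΣP(Jan 2018)·Q(Jan 2018) = 2.32×224 + 2.38×251 + 11.89×143 = 519.68 + 597.38 + 1700.27 = 2817.33
Index = 3486.75 / 2817.33 × 100 = 123.7608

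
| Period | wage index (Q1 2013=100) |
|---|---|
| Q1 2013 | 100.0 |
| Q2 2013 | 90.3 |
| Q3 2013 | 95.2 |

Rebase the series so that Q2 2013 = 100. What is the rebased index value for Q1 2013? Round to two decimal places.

Rebased(Q1 2013) = 100.0 / 90.3 × 100 = 110.7420

110.74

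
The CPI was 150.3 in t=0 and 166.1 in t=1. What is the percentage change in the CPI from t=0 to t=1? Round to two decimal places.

Change = (166.1 − 150.3) / 150.3 × 100
       = 15.8 / 150.3 × 100 = 10.5123%

10.51%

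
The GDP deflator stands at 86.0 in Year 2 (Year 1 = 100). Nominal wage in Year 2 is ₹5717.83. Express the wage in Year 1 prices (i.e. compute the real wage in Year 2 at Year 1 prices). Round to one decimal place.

Real = Nominal ÷ (Index/100) = 5717.83 ÷ (86.0/100)
     = 5717.83 ÷ 0.860 = 6648.6395

6648.6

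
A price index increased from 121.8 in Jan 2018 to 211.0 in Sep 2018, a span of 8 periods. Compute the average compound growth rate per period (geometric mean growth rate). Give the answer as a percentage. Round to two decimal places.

7.11%

Growth factor = (211.0/121.8)^(1/8) = (1.732348)^(1/8) = 1.071098
Growth rate = 1.071098 − 1 = 0.071098 = 7.1098%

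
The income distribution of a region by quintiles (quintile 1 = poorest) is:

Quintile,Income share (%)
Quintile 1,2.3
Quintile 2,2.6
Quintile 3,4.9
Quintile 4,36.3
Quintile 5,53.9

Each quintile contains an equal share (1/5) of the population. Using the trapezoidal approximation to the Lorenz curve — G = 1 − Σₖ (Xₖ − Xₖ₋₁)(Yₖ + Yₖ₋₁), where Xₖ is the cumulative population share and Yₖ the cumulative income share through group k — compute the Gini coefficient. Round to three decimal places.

0.548

Cumulative income shares Yₖ: 0.0230, 0.0490, 0.0980, 0.4610, 1.0000
Σ (Xₖ−Xₖ₋₁)(Yₖ+Yₖ₋₁) = (1/5)(0.0230+0.0000) + (1/5)(0.0490+0.0230) + (1/5)(0.0980+0.0490) + (1/5)(0.4610+0.0980) + (1/5)(1.0000+0.4610)
  = 0.0046 + 0.0144 + 0.0294 + 0.1118 + 0.2922 = 0.4524
G = 1 − 0.4524 = 0.5476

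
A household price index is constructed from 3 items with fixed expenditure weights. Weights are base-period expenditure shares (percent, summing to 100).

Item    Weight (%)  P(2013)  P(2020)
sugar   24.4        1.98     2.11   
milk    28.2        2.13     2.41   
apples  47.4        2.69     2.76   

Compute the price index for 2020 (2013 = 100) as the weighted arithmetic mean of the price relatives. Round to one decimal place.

sugar: 24.4 × (2.11/1.98) = 24.4 × 1.065657 = 26.0020
milk: 28.2 × (2.41/2.13) = 28.2 × 1.131455 = 31.9070
apples: 47.4 × (2.76/2.69) = 47.4 × 1.026022 = 48.6335
Index = Σ wᵢ·(p₁ᵢ/p₀ᵢ) = 26.0020 + 31.9070 + 48.6335 = 106.5425

106.5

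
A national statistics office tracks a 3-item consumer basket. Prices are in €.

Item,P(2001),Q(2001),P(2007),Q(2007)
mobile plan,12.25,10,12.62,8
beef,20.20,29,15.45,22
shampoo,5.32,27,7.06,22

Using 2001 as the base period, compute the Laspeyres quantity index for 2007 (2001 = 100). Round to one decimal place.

77.4

Laspeyres quantity index uses base-period prices as weights.
ΣP(2001)·Q(2007) = 12.25×8 + 20.20×22 + 5.32×22 = 98 + 444.4 + 117.04 = 659.44
ΣP(2001)·Q(2001) = 12.25×10 + 20.20×29 + 5.32×27 = 122.5 + 585.8 + 143.64 = 851.94
Index = 659.44 / 851.94 × 100 = 77.4045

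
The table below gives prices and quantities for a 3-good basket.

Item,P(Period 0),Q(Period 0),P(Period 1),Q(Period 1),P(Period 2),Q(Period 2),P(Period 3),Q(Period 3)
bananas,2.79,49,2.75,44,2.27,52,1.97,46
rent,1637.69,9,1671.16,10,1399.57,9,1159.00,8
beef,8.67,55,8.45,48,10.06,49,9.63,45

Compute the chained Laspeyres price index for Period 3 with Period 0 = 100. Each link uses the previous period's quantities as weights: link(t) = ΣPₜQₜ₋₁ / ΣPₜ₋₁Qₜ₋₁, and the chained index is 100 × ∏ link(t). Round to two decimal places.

Link Period 0→Period 1:
ΣP(Period 1)Q(Period 0) = 2.75×49 + 1671.16×9 + 8.45×55 = 134.75 + 15040.44 + 464.75 = 15639.94
ΣP(Period 0)Q(Period 0) = 2.79×49 + 1637.69×9 + 8.67×55 = 136.71 + 14739.21 + 476.85 = 15352.77
link = 15639.94/15352.77 = 1.018705
Link Period 1→Period 2:
ΣP(Period 2)Q(Period 1) = 2.27×44 + 1399.57×10 + 10.06×48 = 99.88 + 13995.7 + 482.88 = 14578.46
ΣP(Period 1)Q(Period 1) = 2.75×44 + 1671.16×10 + 8.45×48 = 121 + 16711.6 + 405.6 = 17238.2
link = 14578.46/17238.2 = 0.845707
Link Period 2→Period 3:
ΣP(Period 3)Q(Period 2) = 1.97×52 + 1159.00×9 + 9.63×49 = 102.44 + 10431 + 471.87 = 11005.31
ΣP(Period 2)Q(Period 2) = 2.27×52 + 1399.57×9 + 10.06×49 = 118.04 + 12596.13 + 492.94 = 13207.11
link = 11005.31/13207.11 = 0.833287
Chained index = 100 × 1.018705 × 0.845707 × 0.833287 = 71.7898

71.79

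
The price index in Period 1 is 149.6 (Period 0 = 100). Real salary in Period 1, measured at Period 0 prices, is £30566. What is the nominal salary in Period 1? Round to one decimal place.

45726.7

Nominal = Real × (Index/100) = 30566 × (149.6/100)
        = 30566 × 1.496 = 45726.7360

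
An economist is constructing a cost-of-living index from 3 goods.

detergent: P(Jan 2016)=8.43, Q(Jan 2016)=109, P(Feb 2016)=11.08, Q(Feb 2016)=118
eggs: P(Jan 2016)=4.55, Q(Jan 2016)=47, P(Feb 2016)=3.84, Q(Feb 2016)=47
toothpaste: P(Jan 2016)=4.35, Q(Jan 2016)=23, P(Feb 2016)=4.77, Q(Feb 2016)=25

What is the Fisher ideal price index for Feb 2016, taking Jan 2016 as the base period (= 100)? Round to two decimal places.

121.75

Laspeyres component (base-period weights):
ΣP(Feb 2016)Q(Jan 2016) = 11.08×109 + 3.84×47 + 4.77×23 = 1207.72 + 180.48 + 109.71 = 1497.91
ΣP(Jan 2016)Q(Jan 2016) = 8.43×109 + 4.55×47 + 4.35×23 = 918.87 + 213.85 + 100.05 = 1232.77
L = 1497.91 / 1232.77 × 100 = 121.5077
Paasche component (current-period weights):
ΣP(Feb 2016)Q(Feb 2016) = 11.08×118 + 3.84×47 + 4.77×25 = 1307.44 + 180.48 + 119.25 = 1607.17
ΣP(Jan 2016)Q(Feb 2016) = 8.43×118 + 4.55×47 + 4.35×25 = 994.74 + 213.85 + 108.75 = 1317.34
P = 1607.17 / 1317.34 × 100 = 122.0012
Fisher = √(L × P) = √(121.5077 × 122.0012) = 121.7542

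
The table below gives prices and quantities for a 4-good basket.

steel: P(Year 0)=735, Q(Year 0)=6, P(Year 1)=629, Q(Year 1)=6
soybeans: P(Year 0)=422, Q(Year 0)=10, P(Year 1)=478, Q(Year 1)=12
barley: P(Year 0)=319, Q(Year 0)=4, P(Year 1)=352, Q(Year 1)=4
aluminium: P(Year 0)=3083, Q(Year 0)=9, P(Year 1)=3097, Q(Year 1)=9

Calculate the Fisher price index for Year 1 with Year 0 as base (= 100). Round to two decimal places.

100.62

Laspeyres component (base-period weights):
ΣP(Year 1)Q(Year 0) = 629×6 + 478×10 + 352×4 + 3097×9 = 3774 + 4780 + 1408 + 27873 = 37835
ΣP(Year 0)Q(Year 0) = 735×6 + 422×10 + 319×4 + 3083×9 = 4410 + 4220 + 1276 + 27747 = 37653
L = 37835 / 37653 × 100 = 100.4834
Paasche component (current-period weights):
ΣP(Year 1)Q(Year 1) = 629×6 + 478×12 + 352×4 + 3097×9 = 3774 + 5736 + 1408 + 27873 = 38791
ΣP(Year 0)Q(Year 1) = 735×6 + 422×12 + 319×4 + 3083×9 = 4410 + 5064 + 1276 + 27747 = 38497
P = 38791 / 38497 × 100 = 100.7637
Fisher = √(L × P) = √(100.4834 × 100.7637) = 100.6234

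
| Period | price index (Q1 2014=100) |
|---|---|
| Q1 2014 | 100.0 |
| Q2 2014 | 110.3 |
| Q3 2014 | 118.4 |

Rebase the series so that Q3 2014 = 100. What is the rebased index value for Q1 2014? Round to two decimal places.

84.46

Rebased(Q1 2014) = 100.0 / 118.4 × 100 = 84.4595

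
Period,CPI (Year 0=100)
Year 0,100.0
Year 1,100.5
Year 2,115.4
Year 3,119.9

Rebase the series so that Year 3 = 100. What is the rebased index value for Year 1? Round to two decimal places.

83.82

Rebased(Year 1) = 100.5 / 119.9 × 100 = 83.8198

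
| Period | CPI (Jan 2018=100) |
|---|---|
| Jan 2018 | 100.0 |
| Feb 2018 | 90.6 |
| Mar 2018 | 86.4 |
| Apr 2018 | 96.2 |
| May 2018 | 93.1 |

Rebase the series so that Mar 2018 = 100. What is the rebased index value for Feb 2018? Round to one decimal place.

104.9

Rebased(Feb 2018) = 90.6 / 86.4 × 100 = 104.8611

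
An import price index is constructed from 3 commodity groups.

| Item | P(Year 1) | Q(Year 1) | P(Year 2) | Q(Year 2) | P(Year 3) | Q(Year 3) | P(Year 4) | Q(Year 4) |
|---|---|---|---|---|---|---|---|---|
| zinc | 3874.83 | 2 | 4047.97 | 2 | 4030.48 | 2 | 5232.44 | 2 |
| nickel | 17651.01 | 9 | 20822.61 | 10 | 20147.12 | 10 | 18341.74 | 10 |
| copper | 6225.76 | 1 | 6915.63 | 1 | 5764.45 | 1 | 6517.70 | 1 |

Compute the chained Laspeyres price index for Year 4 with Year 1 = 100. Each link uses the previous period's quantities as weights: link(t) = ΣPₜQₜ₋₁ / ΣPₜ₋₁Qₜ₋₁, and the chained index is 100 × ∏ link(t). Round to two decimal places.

Link Year 1→Year 2:
ΣP(Year 2)Q(Year 1) = 4047.97×2 + 20822.61×9 + 6915.63×1 = 8095.94 + 187403.49 + 6915.63 = 202415.06
ΣP(Year 1)Q(Year 1) = 3874.83×2 + 17651.01×9 + 6225.76×1 = 7749.66 + 158859.09 + 6225.76 = 172834.51
link = 202415.06/172834.51 = 1.171150
Link Year 2→Year 3:
ΣP(Year 3)Q(Year 2) = 4030.48×2 + 20147.12×10 + 5764.45×1 = 8060.96 + 201471.2 + 5764.45 = 215296.61
ΣP(Year 2)Q(Year 2) = 4047.97×2 + 20822.61×10 + 6915.63×1 = 8095.94 + 208226.1 + 6915.63 = 223237.67
link = 215296.61/223237.67 = 0.964428
Link Year 3→Year 4:
ΣP(Year 4)Q(Year 3) = 5232.44×2 + 18341.74×10 + 6517.70×1 = 10464.88 + 183417.4 + 6517.7 = 200399.98
ΣP(Year 3)Q(Year 3) = 4030.48×2 + 20147.12×10 + 5764.45×1 = 8060.96 + 201471.2 + 5764.45 = 215296.61
link = 200399.98/215296.61 = 0.930809
Chained index = 100 × 1.171150 × 0.964428 × 0.930809 = 105.1338

105.13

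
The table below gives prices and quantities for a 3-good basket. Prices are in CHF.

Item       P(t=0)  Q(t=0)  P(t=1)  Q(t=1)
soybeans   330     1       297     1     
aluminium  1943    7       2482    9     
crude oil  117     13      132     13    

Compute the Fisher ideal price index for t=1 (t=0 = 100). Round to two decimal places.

Laspeyres component (base-period weights):
ΣP(t=1)Q(t=0) = 297×1 + 2482×7 + 132×13 = 297 + 17374 + 1716 = 19387
ΣP(t=0)Q(t=0) = 330×1 + 1943×7 + 117×13 = 330 + 13601 + 1521 = 15452
L = 19387 / 15452 × 100 = 125.4660
Paasche component (current-period weights):
ΣP(t=1)Q(t=1) = 297×1 + 2482×9 + 132×13 = 297 + 22338 + 1716 = 24351
ΣP(t=0)Q(t=1) = 330×1 + 1943×9 + 117×13 = 330 + 17487 + 1521 = 19338
P = 24351 / 19338 × 100 = 125.9231
Fisher = √(L × P) = √(125.4660 × 125.9231) = 125.6943

125.69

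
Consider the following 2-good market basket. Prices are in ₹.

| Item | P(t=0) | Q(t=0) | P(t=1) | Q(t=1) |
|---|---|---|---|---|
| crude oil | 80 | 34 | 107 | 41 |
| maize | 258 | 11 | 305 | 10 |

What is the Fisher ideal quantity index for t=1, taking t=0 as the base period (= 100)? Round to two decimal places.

105.89

Laspeyres component (base-period weights):
ΣP(t=0)Q(t=1) = 80×41 + 258×10 = 3280 + 2580 = 5860
ΣP(t=0)Q(t=0) = 80×34 + 258×11 = 2720 + 2838 = 5558
L = 5860 / 5558 × 100 = 105.4336
Paasche component (current-period weights):
ΣP(t=1)Q(t=1) = 107×41 + 305×10 = 4387 + 3050 = 7437
ΣP(t=1)Q(t=0) = 107×34 + 305×11 = 3638 + 3355 = 6993
P = 7437 / 6993 × 100 = 106.3492
Fisher = √(L × P) = √(105.4336 × 106.3492) = 105.8904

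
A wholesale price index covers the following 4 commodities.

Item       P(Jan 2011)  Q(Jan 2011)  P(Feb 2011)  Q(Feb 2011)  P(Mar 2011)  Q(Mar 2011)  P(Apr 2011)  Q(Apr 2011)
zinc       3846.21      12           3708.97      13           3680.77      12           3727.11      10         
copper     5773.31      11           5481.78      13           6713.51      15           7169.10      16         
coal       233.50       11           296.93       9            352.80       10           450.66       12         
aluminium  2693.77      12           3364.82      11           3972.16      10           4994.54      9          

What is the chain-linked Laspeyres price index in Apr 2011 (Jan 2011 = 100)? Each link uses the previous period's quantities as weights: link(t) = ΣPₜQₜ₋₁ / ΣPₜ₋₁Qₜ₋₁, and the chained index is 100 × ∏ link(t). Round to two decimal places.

Link Jan 2011→Feb 2011:
ΣP(Feb 2011)Q(Jan 2011) = 3708.97×12 + 5481.78×11 + 296.93×11 + 3364.82×12 = 44507.64 + 60299.58 + 3266.23 + 40377.84 = 148451.29
ΣP(Jan 2011)Q(Jan 2011) = 3846.21×12 + 5773.31×11 + 233.50×11 + 2693.77×12 = 46154.52 + 63506.41 + 2568.5 + 32325.24 = 144554.67
link = 148451.29/144554.67 = 1.026956
Link Feb 2011→Mar 2011:
ΣP(Mar 2011)Q(Feb 2011) = 3680.77×13 + 6713.51×13 + 352.80×9 + 3972.16×11 = 47850.01 + 87275.63 + 3175.2 + 43693.76 = 181994.6
ΣP(Feb 2011)Q(Feb 2011) = 3708.97×13 + 5481.78×13 + 296.93×9 + 3364.82×11 = 48216.61 + 71263.14 + 2672.37 + 37013.02 = 159165.14
link = 181994.6/159165.14 = 1.143433
Link Mar 2011→Apr 2011:
ΣP(Apr 2011)Q(Mar 2011) = 3727.11×12 + 7169.10×15 + 450.66×10 + 4994.54×10 = 44725.32 + 107536.5 + 4506.6 + 49945.4 = 206713.82
ΣP(Mar 2011)Q(Mar 2011) = 3680.77×12 + 6713.51×15 + 352.80×10 + 3972.16×10 = 44169.24 + 100702.65 + 3528 + 39721.6 = 188121.49
link = 206713.82/188121.49 = 1.098832
Chained index = 100 × 1.026956 × 1.143433 × 1.098832 = 129.0308

129.03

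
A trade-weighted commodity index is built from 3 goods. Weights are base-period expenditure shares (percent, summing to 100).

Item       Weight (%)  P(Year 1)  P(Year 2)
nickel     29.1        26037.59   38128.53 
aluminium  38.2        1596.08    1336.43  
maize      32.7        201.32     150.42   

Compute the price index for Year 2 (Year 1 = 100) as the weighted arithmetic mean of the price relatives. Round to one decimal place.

99.0

nickel: 29.1 × (38128.53/26037.59) = 29.1 × 1.464365 = 42.6130
aluminium: 38.2 × (1336.43/1596.08) = 38.2 × 0.837320 = 31.9856
maize: 32.7 × (150.42/201.32) = 32.7 × 0.747169 = 24.4324
Index = Σ wᵢ·(p₁ᵢ/p₀ᵢ) = 42.6130 + 31.9856 + 24.4324 = 99.0311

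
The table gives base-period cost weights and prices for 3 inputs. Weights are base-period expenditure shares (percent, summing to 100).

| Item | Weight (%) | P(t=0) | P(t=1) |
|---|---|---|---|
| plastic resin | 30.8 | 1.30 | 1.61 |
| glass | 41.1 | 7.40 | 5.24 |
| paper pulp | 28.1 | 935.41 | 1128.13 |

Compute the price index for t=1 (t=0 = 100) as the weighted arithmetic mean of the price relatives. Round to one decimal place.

plastic resin: 30.8 × (1.61/1.30) = 30.8 × 1.238462 = 38.1446
glass: 41.1 × (5.24/7.40) = 41.1 × 0.708108 = 29.1032
paper pulp: 28.1 × (1128.13/935.41) = 28.1 × 1.206027 = 33.8894
Index = Σ wᵢ·(p₁ᵢ/p₀ᵢ) = 38.1446 + 29.1032 + 33.8894 = 101.1372

101.1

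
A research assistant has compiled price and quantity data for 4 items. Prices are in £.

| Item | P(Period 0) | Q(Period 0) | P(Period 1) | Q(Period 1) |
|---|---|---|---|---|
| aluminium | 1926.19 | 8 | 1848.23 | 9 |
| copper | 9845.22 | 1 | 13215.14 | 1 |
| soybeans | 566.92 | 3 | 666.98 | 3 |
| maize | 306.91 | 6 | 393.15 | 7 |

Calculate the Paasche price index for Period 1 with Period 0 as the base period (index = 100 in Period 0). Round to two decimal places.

111.51

Paasche price index uses current-period quantities as weights.
ΣP(Period 1)·Q(Period 1) = 1848.23×9 + 13215.14×1 + 666.98×3 + 393.15×7 = 16634.07 + 13215.14 + 2000.94 + 2752.05 = 34602.2
ΣP(Period 0)·Q(Period 1) = 1926.19×9 + 9845.22×1 + 566.92×3 + 306.91×7 = 17335.71 + 9845.22 + 1700.76 + 2148.37 = 31030.06
Index = 34602.2 / 31030.06 × 100 = 111.5119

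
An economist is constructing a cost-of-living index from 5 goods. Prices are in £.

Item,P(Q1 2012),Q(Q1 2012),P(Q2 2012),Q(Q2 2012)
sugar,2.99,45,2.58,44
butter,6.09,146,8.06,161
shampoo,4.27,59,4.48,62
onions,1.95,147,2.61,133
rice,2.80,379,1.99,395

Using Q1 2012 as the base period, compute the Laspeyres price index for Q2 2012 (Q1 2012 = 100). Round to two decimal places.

Laspeyres price index uses base-period quantities as weights.
ΣP(Q2 2012)·Q(Q1 2012) = 2.58×45 + 8.06×146 + 4.48×59 + 2.61×147 + 1.99×379 = 116.1 + 1176.76 + 264.32 + 383.67 + 754.21 = 2695.06
ΣP(Q1 2012)·Q(Q1 2012) = 2.99×45 + 6.09×146 + 4.27×59 + 1.95×147 + 2.80×379 = 134.55 + 889.14 + 251.93 + 286.65 + 1061.2 = 2623.47
Index = 2695.06 / 2623.47 × 100 = 102.7288

102.73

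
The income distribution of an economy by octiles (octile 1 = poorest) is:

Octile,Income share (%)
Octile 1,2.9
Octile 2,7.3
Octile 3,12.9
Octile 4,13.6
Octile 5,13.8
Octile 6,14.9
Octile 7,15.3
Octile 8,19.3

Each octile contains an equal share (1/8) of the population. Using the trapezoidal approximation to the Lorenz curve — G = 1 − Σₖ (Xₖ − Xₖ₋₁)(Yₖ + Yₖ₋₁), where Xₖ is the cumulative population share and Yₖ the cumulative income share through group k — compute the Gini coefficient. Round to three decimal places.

0.201

Cumulative income shares Yₖ: 0.0290, 0.1020, 0.2310, 0.3670, 0.5050, 0.6540, 0.8070, 1.0000
Σ (Xₖ−Xₖ₋₁)(Yₖ+Yₖ₋₁) = (1/8)(0.0290+0.0000) + (1/8)(0.1020+0.0290) + (1/8)(0.2310+0.1020) + (1/8)(0.3670+0.2310) + (1/8)(0.5050+0.3670) + (1/8)(0.6540+0.5050) + (1/8)(0.8070+0.6540) + (1/8)(1.0000+0.8070)
  = 0.0036 + 0.0164 + 0.0416 + 0.0747 + 0.1090 + 0.1449 + 0.1826 + 0.2259 = 0.7987
G = 1 − 0.7987 = 0.2013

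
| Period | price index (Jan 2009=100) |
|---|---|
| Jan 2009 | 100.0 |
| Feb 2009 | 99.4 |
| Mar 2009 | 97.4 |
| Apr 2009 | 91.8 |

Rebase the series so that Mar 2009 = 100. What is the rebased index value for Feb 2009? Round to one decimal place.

102.1

Rebased(Feb 2009) = 99.4 / 97.4 × 100 = 102.0534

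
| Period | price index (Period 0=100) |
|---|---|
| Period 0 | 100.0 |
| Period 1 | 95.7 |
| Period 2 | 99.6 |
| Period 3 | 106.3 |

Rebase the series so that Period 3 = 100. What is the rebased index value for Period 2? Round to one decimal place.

Rebased(Period 2) = 99.6 / 106.3 × 100 = 93.6971

93.7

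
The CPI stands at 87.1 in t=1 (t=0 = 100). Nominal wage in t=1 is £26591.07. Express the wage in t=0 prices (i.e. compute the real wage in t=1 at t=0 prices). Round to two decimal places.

Real = Nominal ÷ (Index/100) = 26591.07 ÷ (87.1/100)
     = 26591.07 ÷ 0.871 = 30529.3571

30529.36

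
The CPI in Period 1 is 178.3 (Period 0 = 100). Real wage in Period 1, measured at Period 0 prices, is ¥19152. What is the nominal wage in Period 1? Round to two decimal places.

34148.02

Nominal = Real × (Index/100) = 19152 × (178.3/100)
        = 19152 × 1.783 = 34148.0160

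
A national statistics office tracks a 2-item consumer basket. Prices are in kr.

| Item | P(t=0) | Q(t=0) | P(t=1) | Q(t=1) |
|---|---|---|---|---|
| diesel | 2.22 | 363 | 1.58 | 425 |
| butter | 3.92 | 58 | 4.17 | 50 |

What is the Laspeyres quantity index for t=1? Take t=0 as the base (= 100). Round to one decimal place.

110.3

Laspeyres quantity index uses base-period prices as weights.
ΣP(t=0)·Q(t=1) = 2.22×425 + 3.92×50 = 943.5 + 196 = 1139.5
ΣP(t=0)·Q(t=0) = 2.22×363 + 3.92×58 = 805.86 + 227.36 = 1033.22
Index = 1139.5 / 1033.22 × 100 = 110.2863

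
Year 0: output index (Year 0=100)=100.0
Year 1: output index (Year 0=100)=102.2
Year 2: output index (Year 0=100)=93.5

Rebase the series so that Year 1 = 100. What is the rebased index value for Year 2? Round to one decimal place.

91.5

Rebased(Year 2) = 93.5 / 102.2 × 100 = 91.4873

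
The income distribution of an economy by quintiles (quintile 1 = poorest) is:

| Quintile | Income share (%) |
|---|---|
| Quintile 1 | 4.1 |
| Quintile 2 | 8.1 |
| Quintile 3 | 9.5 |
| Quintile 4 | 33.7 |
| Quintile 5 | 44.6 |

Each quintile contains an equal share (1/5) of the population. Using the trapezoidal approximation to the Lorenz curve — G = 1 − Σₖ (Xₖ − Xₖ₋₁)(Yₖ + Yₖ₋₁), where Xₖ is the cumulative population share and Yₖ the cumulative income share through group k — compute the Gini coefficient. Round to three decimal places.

Cumulative income shares Yₖ: 0.0410, 0.1220, 0.2170, 0.5540, 1.0000
Σ (Xₖ−Xₖ₋₁)(Yₖ+Yₖ₋₁) = (1/5)(0.0410+0.0000) + (1/5)(0.1220+0.0410) + (1/5)(0.2170+0.1220) + (1/5)(0.5540+0.2170) + (1/5)(1.0000+0.5540)
  = 0.0082 + 0.0326 + 0.0678 + 0.1542 + 0.3108 = 0.5736
G = 1 − 0.5736 = 0.4264

0.426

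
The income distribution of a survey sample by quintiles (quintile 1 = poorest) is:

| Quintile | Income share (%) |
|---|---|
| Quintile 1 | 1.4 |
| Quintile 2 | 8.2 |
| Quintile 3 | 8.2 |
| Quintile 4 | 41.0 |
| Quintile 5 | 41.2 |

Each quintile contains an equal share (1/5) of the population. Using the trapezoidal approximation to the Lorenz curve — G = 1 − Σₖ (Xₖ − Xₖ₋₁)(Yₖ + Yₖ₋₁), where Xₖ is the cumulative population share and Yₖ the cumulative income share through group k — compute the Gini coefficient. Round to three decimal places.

Cumulative income shares Yₖ: 0.0140, 0.0960, 0.1780, 0.5880, 1.0000
Σ (Xₖ−Xₖ₋₁)(Yₖ+Yₖ₋₁) = (1/5)(0.0140+0.0000) + (1/5)(0.0960+0.0140) + (1/5)(0.1780+0.0960) + (1/5)(0.5880+0.1780) + (1/5)(1.0000+0.5880)
  = 0.0028 + 0.0220 + 0.0548 + 0.1532 + 0.3176 = 0.5504
G = 1 − 0.5504 = 0.4496

0.450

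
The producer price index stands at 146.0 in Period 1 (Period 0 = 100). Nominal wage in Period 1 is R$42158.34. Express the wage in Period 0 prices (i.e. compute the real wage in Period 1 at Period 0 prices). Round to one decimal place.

28875.6

Real = Nominal ÷ (Index/100) = 42158.34 ÷ (146.0/100)
     = 42158.34 ÷ 1.460 = 28875.5753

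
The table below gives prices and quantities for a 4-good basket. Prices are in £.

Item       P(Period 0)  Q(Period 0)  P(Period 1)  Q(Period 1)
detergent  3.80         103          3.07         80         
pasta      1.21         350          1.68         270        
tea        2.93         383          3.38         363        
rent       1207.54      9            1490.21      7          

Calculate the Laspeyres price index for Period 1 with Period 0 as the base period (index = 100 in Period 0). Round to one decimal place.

Laspeyres price index uses base-period quantities as weights.
ΣP(Period 1)·Q(Period 0) = 3.07×103 + 1.68×350 + 3.38×383 + 1490.21×9 = 316.21 + 588 + 1294.54 + 13411.89 = 15610.64
ΣP(Period 0)·Q(Period 0) = 3.80×103 + 1.21×350 + 2.93×383 + 1207.54×9 = 391.4 + 423.5 + 1122.19 + 10867.86 = 12804.95
Index = 15610.64 / 12804.95 × 100 = 121.9110

121.9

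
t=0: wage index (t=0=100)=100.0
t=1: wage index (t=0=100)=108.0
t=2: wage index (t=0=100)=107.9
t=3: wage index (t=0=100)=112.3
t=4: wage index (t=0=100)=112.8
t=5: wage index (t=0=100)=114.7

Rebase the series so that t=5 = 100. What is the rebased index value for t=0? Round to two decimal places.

Rebased(t=0) = 100.0 / 114.7 × 100 = 87.1840

87.18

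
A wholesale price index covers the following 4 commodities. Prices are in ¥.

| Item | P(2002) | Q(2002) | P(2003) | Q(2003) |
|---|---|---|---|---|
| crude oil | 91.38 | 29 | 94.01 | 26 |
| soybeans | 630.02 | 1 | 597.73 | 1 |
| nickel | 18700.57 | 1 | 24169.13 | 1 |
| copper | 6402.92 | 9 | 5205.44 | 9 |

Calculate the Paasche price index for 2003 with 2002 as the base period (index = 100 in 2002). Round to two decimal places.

93.35

Paasche price index uses current-period quantities as weights.
ΣP(2003)·Q(2003) = 94.01×26 + 597.73×1 + 24169.13×1 + 5205.44×9 = 2444.26 + 597.73 + 24169.13 + 46848.96 = 74060.08
ΣP(2002)·Q(2003) = 91.38×26 + 630.02×1 + 18700.57×1 + 6402.92×9 = 2375.88 + 630.02 + 18700.57 + 57626.28 = 79332.75
Index = 74060.08 / 79332.75 × 100 = 93.3537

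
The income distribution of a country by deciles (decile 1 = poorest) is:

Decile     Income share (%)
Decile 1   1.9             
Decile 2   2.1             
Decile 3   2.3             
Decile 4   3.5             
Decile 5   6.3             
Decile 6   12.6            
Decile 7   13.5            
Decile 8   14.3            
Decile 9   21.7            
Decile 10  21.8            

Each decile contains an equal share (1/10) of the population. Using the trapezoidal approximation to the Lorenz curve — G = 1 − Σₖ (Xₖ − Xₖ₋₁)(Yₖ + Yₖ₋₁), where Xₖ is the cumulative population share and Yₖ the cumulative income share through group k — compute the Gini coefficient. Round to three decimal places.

Cumulative income shares Yₖ: 0.0190, 0.0400, 0.0630, 0.0980, 0.1610, 0.2870, 0.4220, 0.5650, 0.7820, 1.0000
Σ (Xₖ−Xₖ₋₁)(Yₖ+Yₖ₋₁) = (1/10)(0.0190+0.0000) + (1/10)(0.0400+0.0190) + (1/10)(0.0630+0.0400) + (1/10)(0.0980+0.0630) + (1/10)(0.1610+0.0980) + (1/10)(0.2870+0.1610) + (1/10)(0.4220+0.2870) + (1/10)(0.5650+0.4220) + (1/10)(0.7820+0.5650) + (1/10)(1.0000+0.7820)
  = 0.0019 + 0.0059 + 0.0103 + 0.0161 + 0.0259 + 0.0448 + 0.0709 + 0.0987 + 0.1347 + 0.1782 = 0.5874
G = 1 − 0.5874 = 0.4126

0.413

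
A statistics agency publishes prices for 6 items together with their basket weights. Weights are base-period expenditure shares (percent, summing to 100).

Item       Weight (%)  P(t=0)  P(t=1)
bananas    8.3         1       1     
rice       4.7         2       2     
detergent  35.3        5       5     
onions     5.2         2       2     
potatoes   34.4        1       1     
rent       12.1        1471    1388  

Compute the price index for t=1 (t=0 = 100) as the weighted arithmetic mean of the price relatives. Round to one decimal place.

bananas: 8.3 × (1/1) = 8.3 × 1.000000 = 8.3000
rice: 4.7 × (2/2) = 4.7 × 1.000000 = 4.7000
detergent: 35.3 × (5/5) = 35.3 × 1.000000 = 35.3000
onions: 5.2 × (2/2) = 5.2 × 1.000000 = 5.2000
potatoes: 34.4 × (1/1) = 34.4 × 1.000000 = 34.4000
rent: 12.1 × (1388/1471) = 12.1 × 0.943576 = 11.4173
Index = Σ wᵢ·(p₁ᵢ/p₀ᵢ) = 8.3000 + 4.7000 + 35.3000 + 5.2000 + 34.4000 + 11.4173 = 99.3173

99.3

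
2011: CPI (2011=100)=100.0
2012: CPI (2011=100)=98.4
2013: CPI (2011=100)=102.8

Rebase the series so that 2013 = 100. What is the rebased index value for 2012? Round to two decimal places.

95.72

Rebased(2012) = 98.4 / 102.8 × 100 = 95.7198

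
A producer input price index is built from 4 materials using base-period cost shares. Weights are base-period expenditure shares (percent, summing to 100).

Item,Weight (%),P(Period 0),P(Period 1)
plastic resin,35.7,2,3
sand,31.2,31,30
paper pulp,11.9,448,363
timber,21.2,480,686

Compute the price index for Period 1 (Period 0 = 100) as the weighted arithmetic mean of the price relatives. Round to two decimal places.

plastic resin: 35.7 × (3/2) = 35.7 × 1.500000 = 53.5500
sand: 31.2 × (30/31) = 31.2 × 0.967742 = 30.1935
paper pulp: 11.9 × (363/448) = 11.9 × 0.810268 = 9.6422
timber: 21.2 × (686/480) = 21.2 × 1.429167 = 30.2983
Index = Σ wᵢ·(p₁ᵢ/p₀ᵢ) = 53.5500 + 30.1935 + 9.6422 + 30.2983 = 123.6841

123.68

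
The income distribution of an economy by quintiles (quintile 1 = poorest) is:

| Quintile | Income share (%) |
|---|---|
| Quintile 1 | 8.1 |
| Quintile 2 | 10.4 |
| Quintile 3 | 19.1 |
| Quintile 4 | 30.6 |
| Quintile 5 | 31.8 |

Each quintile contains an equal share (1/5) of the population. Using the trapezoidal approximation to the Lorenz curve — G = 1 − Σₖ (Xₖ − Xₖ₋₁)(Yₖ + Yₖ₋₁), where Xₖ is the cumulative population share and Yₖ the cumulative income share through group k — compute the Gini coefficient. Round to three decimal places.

0.270

Cumulative income shares Yₖ: 0.0810, 0.1850, 0.3760, 0.6820, 1.0000
Σ (Xₖ−Xₖ₋₁)(Yₖ+Yₖ₋₁) = (1/5)(0.0810+0.0000) + (1/5)(0.1850+0.0810) + (1/5)(0.3760+0.1850) + (1/5)(0.6820+0.3760) + (1/5)(1.0000+0.6820)
  = 0.0162 + 0.0532 + 0.1122 + 0.2116 + 0.3364 = 0.7296
G = 1 − 0.7296 = 0.2704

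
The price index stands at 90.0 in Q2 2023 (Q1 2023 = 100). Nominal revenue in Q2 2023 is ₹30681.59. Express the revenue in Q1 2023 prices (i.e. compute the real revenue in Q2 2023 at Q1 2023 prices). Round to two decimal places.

34090.66

Real = Nominal ÷ (Index/100) = 30681.59 ÷ (90.0/100)
     = 30681.59 ÷ 0.900 = 34090.6556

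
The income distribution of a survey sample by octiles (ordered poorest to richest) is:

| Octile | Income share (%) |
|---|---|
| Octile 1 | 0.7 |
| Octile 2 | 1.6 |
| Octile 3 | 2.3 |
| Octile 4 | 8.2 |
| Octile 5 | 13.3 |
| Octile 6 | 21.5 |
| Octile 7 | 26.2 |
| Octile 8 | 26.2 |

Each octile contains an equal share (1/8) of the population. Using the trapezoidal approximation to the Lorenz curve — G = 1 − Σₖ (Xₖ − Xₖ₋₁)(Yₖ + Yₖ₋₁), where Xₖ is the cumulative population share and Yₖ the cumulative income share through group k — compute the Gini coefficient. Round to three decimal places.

Cumulative income shares Yₖ: 0.0070, 0.0230, 0.0460, 0.1280, 0.2610, 0.4760, 0.7380, 1.0000
Σ (Xₖ−Xₖ₋₁)(Yₖ+Yₖ₋₁) = (1/8)(0.0070+0.0000) + (1/8)(0.0230+0.0070) + (1/8)(0.0460+0.0230) + (1/8)(0.1280+0.0460) + (1/8)(0.2610+0.1280) + (1/8)(0.4760+0.2610) + (1/8)(0.7380+0.4760) + (1/8)(1.0000+0.7380)
  = 0.0009 + 0.0037 + 0.0086 + 0.0217 + 0.0486 + 0.0921 + 0.1517 + 0.2172 = 0.5447
G = 1 − 0.5447 = 0.4553

0.455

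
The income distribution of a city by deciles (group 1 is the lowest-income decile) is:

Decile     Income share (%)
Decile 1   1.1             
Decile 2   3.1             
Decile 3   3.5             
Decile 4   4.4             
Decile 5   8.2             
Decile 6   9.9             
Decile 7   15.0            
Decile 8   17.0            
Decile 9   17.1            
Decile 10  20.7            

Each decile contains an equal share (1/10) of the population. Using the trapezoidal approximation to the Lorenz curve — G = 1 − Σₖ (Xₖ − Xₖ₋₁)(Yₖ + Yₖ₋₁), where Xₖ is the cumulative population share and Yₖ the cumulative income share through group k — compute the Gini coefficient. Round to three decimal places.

0.375

Cumulative income shares Yₖ: 0.0110, 0.0420, 0.0770, 0.1210, 0.2030, 0.3020, 0.4520, 0.6220, 0.7930, 1.0000
Σ (Xₖ−Xₖ₋₁)(Yₖ+Yₖ₋₁) = (1/10)(0.0110+0.0000) + (1/10)(0.0420+0.0110) + (1/10)(0.0770+0.0420) + (1/10)(0.1210+0.0770) + (1/10)(0.2030+0.1210) + (1/10)(0.3020+0.2030) + (1/10)(0.4520+0.3020) + (1/10)(0.6220+0.4520) + (1/10)(0.7930+0.6220) + (1/10)(1.0000+0.7930)
  = 0.0011 + 0.0053 + 0.0119 + 0.0198 + 0.0324 + 0.0505 + 0.0754 + 0.1074 + 0.1415 + 0.1793 = 0.6246
G = 1 − 0.6246 = 0.3754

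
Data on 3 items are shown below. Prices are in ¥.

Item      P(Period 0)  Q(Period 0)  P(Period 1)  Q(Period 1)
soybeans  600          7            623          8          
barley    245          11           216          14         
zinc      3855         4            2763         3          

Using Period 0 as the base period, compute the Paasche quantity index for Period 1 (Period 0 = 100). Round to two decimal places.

Paasche quantity index uses current-period prices as weights.
ΣP(Period 1)·Q(Period 1) = 623×8 + 216×14 + 2763×3 = 4984 + 3024 + 8289 = 16297
ΣP(Period 1)·Q(Period 0) = 623×7 + 216×11 + 2763×4 = 4361 + 2376 + 11052 = 17789
Index = 16297 / 17789 × 100 = 91.6128

91.61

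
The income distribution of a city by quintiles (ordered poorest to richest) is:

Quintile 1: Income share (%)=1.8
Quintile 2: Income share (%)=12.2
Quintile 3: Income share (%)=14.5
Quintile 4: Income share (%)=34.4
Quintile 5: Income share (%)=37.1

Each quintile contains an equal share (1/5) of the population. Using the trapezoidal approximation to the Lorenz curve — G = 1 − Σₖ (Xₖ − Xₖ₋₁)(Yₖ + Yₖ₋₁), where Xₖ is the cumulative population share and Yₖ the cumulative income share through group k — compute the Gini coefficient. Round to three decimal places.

Cumulative income shares Yₖ: 0.0180, 0.1400, 0.2850, 0.6290, 1.0000
Σ (Xₖ−Xₖ₋₁)(Yₖ+Yₖ₋₁) = (1/5)(0.0180+0.0000) + (1/5)(0.1400+0.0180) + (1/5)(0.2850+0.1400) + (1/5)(0.6290+0.2850) + (1/5)(1.0000+0.6290)
  = 0.0036 + 0.0316 + 0.0850 + 0.1828 + 0.3258 = 0.6288
G = 1 − 0.6288 = 0.3712

0.371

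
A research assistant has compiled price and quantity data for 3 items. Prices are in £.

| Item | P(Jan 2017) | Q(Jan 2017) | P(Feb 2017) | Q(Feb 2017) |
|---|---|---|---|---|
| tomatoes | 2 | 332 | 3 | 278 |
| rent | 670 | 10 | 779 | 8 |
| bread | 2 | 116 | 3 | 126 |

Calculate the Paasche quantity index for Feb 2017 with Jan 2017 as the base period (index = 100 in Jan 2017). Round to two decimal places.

Paasche quantity index uses current-period prices as weights.
ΣP(Feb 2017)·Q(Feb 2017) = 3×278 + 779×8 + 3×126 = 834 + 6232 + 378 = 7444
ΣP(Feb 2017)·Q(Jan 2017) = 3×332 + 779×10 + 3×116 = 996 + 7790 + 348 = 9134
Index = 7444 / 9134 × 100 = 81.4977

81.50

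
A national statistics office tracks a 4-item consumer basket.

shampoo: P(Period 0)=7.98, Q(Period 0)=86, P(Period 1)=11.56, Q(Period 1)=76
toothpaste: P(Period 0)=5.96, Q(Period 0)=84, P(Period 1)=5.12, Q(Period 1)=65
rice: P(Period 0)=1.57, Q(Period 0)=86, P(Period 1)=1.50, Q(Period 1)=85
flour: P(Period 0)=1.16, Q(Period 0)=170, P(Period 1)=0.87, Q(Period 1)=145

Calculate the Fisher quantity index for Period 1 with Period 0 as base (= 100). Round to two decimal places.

85.70

Laspeyres component (base-period weights):
ΣP(Period 0)Q(Period 1) = 7.98×76 + 5.96×65 + 1.57×85 + 1.16×145 = 606.48 + 387.4 + 133.45 + 168.2 = 1295.53
ΣP(Period 0)Q(Period 0) = 7.98×86 + 5.96×84 + 1.57×86 + 1.16×170 = 686.28 + 500.64 + 135.02 + 197.2 = 1519.14
L = 1295.53 / 1519.14 × 100 = 85.2805
Paasche component (current-period weights):
ΣP(Period 1)Q(Period 1) = 11.56×76 + 5.12×65 + 1.50×85 + 0.87×145 = 878.56 + 332.8 + 127.5 + 126.15 = 1465.01
ΣP(Period 1)Q(Period 0) = 11.56×86 + 5.12×84 + 1.50×86 + 0.87×170 = 994.16 + 430.08 + 129 + 147.9 = 1701.14
P = 1465.01 / 1701.14 × 100 = 86.1193
Fisher = √(L × P) = √(85.2805 × 86.1193) = 85.6989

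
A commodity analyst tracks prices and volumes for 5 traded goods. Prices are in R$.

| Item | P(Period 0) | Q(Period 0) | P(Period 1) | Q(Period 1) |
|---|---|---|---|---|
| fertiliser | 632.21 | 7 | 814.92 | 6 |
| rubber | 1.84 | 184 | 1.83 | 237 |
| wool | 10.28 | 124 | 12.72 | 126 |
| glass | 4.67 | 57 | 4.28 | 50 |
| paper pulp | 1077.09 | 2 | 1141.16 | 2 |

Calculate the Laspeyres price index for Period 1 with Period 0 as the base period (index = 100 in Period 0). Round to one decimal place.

119.9

Laspeyres price index uses base-period quantities as weights.
ΣP(Period 1)·Q(Period 0) = 814.92×7 + 1.83×184 + 12.72×124 + 4.28×57 + 1141.16×2 = 5704.44 + 336.72 + 1577.28 + 243.96 + 2282.32 = 10144.72
ΣP(Period 0)·Q(Period 0) = 632.21×7 + 1.84×184 + 10.28×124 + 4.67×57 + 1077.09×2 = 4425.47 + 338.56 + 1274.72 + 266.19 + 2154.18 = 8459.12
Index = 10144.72 / 8459.12 × 100 = 119.9264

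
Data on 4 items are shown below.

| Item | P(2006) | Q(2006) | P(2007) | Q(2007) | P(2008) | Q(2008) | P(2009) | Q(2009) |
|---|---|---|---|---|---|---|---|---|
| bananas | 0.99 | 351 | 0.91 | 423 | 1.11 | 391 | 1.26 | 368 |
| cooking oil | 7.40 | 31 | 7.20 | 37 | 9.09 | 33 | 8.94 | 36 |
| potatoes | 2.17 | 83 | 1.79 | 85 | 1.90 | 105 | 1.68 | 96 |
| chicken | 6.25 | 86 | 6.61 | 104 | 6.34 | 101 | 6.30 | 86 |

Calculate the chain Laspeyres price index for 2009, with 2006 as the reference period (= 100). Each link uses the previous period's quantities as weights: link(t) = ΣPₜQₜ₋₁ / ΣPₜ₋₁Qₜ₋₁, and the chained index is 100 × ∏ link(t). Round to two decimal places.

107.96

Link 2006→2007:
ΣP(2007)Q(2006) = 0.91×351 + 7.20×31 + 1.79×83 + 6.61×86 = 319.41 + 223.2 + 148.57 + 568.46 = 1259.64
ΣP(2006)Q(2006) = 0.99×351 + 7.40×31 + 2.17×83 + 6.25×86 = 347.49 + 229.4 + 180.11 + 537.5 = 1294.5
link = 1259.64/1294.5 = 0.973071
Link 2007→2008:
ΣP(2008)Q(2007) = 1.11×423 + 9.09×37 + 1.90×85 + 6.34×104 = 469.53 + 336.33 + 161.5 + 659.36 = 1626.72
ΣP(2007)Q(2007) = 0.91×423 + 7.20×37 + 1.79×85 + 6.61×104 = 384.93 + 266.4 + 152.15 + 687.44 = 1490.92
link = 1626.72/1490.92 = 1.091085
Link 2008→2009:
ΣP(2009)Q(2008) = 1.26×391 + 8.94×33 + 1.68×105 + 6.30×101 = 492.66 + 295.02 + 176.4 + 636.3 = 1600.38
ΣP(2008)Q(2008) = 1.11×391 + 9.09×33 + 1.90×105 + 6.34×101 = 434.01 + 299.97 + 199.5 + 640.34 = 1573.82
link = 1600.38/1573.82 = 1.016876
Chained index = 100 × 0.973071 × 1.091085 × 1.016876 = 107.9620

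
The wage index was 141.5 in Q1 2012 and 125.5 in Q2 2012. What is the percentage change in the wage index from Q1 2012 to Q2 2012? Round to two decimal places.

Change = (125.5 − 141.5) / 141.5 × 100
       = -16.0 / 141.5 × 100 = -11.3074%

-11.31%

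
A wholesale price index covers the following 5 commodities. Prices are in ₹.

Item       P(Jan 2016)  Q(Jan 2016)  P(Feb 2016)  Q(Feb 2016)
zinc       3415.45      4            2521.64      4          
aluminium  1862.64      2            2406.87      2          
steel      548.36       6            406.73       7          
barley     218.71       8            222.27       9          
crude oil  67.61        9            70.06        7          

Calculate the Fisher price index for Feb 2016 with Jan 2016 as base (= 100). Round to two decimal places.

Laspeyres component (base-period weights):
ΣP(Feb 2016)Q(Jan 2016) = 2521.64×4 + 2406.87×2 + 406.73×6 + 222.27×8 + 70.06×9 = 10086.56 + 4813.74 + 2440.38 + 1778.16 + 630.54 = 19749.38
ΣP(Jan 2016)Q(Jan 2016) = 3415.45×4 + 1862.64×2 + 548.36×6 + 218.71×8 + 67.61×9 = 13661.8 + 3725.28 + 3290.16 + 1749.68 + 608.49 = 23035.41
L = 19749.38 / 23035.41 × 100 = 85.7349
Paasche component (current-period weights):
ΣP(Feb 2016)Q(Feb 2016) = 2521.64×4 + 2406.87×2 + 406.73×7 + 222.27×9 + 70.06×7 = 10086.56 + 4813.74 + 2847.11 + 2000.43 + 490.42 = 20238.26
ΣP(Jan 2016)Q(Feb 2016) = 3415.45×4 + 1862.64×2 + 548.36×7 + 218.71×9 + 67.61×7 = 13661.8 + 3725.28 + 3838.52 + 1968.39 + 473.27 = 23667.26
P = 20238.26 / 23667.26 × 100 = 85.5116
Fisher = √(L × P) = √(85.7349 × 85.5116) = 85.6232

85.62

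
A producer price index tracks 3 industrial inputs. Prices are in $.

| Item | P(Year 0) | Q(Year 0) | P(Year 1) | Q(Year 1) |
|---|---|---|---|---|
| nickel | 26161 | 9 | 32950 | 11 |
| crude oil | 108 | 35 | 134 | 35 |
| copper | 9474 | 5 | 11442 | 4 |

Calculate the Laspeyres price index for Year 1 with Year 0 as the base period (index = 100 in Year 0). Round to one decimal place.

Laspeyres price index uses base-period quantities as weights.
ΣP(Year 1)·Q(Year 0) = 32950×9 + 134×35 + 11442×5 = 296550 + 4690 + 57210 = 358450
ΣP(Year 0)·Q(Year 0) = 26161×9 + 108×35 + 9474×5 = 235449 + 3780 + 47370 = 286599
Index = 358450 / 286599 × 100 = 125.0702

125.1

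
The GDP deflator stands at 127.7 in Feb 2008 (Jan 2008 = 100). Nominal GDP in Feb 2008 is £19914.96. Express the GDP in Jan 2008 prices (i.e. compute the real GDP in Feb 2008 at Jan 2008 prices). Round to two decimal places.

15595.11

Real = Nominal ÷ (Index/100) = 19914.96 ÷ (127.7/100)
     = 19914.96 ÷ 1.277 = 15595.1135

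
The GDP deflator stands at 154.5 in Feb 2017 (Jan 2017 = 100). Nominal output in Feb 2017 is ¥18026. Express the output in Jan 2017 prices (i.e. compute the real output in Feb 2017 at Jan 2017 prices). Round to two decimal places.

Real = Nominal ÷ (Index/100) = 18026 ÷ (154.5/100)
     = 18026 ÷ 1.545 = 11667.3139

11667.31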